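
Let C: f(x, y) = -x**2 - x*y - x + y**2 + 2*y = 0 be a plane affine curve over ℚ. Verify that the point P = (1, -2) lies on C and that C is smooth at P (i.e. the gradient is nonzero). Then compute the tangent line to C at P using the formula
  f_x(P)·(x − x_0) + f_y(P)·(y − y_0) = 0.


Tangent line at P: -x - 3*y - 5 = 0.

Step 1: f(1, -2) = 0, so P lies on C.
Step 2: partial derivatives
  f_x(x, y) = -2*x - y - 1, f_y(x, y) = -x + 2*y + 2.
  f_x(P) = -1, f_y(P) = -3 (gradient nonzero, so P is smooth).
Step 3: tangent line at P: -1·(x − 1) + -3·(y − -2) = 0.
Expanding: -x - 3*y - 5 = 0.


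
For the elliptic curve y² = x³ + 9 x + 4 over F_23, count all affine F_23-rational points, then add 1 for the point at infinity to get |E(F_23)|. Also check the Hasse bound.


Affine points = {(0, 2), (0, 21), (3, 9), (3, 14), (4, 9), (4, 14), (5, 6), (5, 17), (8, 6), (8, 17), (9, 3), (9, 20), (10, 6), (10, 17), (11, 10), (11, 13), (12, 0), (13, 8), (13, 15), (15, 8), (15, 15), (16, 9), (16, 14), (18, 8), (18, 15), (21, 1), (21, 22)}; affine count = 27; |E(F_23)| = 28.

Discriminant check: Δ ∝ 4a³ + 27b² = 4·9³ + 27·4² = 4·729 + 27·16 ≡ 13 (mod 23). Nonzero ⇒ E is nonsingular.
For each x ∈ F_23, compute rhs = x³ + 9·x + 4 mod 23, then count y ∈ F_23 with y² ≡ rhs.
  x = 0: rhs = 4, matching y values: 2, 21 (2 points).
  x = 1: rhs = 14, matching y values: none (0 points).
  x = 2: rhs = 7, matching y values: none (0 points).
  x = 3: rhs = 12, matching y values: 9, 14 (2 points).
  x = 4: rhs = 12, matching y values: 9, 14 (2 points).
  x = 5: rhs = 13, matching y values: 6, 17 (2 points).
  x = 6: rhs = 21, matching y values: none (0 points).
  x = 7: rhs = 19, matching y values: none (0 points).
  x = 8: rhs = 13, matching y values: 6, 17 (2 points).
  x = 9: rhs = 9, matching y values: 3, 20 (2 points).
  x = 10: rhs = 13, matching y values: 6, 17 (2 points).
  x = 11: rhs = 8, matching y values: 10, 13 (2 points).
  x = 12: rhs = 0, matching y values: 0 (1 points).
  x = 13: rhs = 18, matching y values: 8, 15 (2 points).
  x = 14: rhs = 22, matching y values: none (0 points).
  x = 15: rhs = 18, matching y values: 8, 15 (2 points).
  x = 16: rhs = 12, matching y values: 9, 14 (2 points).
  x = 17: rhs = 10, matching y values: none (0 points).
  x = 18: rhs = 18, matching y values: 8, 15 (2 points).
  x = 19: rhs = 19, matching y values: none (0 points).
  x = 20: rhs = 19, matching y values: none (0 points).
  x = 21: rhs = 1, matching y values: 1, 22 (2 points).
  x = 22: rhs = 17, matching y values: none (0 points).
Total affine count: 27.
Full point count |E(F_23)| = 27 + 1 = 28.
Hasse bound: |28 − (23+1)| = |4| = 4 ≤ 2√23 ≈ 9.5917 ✓.


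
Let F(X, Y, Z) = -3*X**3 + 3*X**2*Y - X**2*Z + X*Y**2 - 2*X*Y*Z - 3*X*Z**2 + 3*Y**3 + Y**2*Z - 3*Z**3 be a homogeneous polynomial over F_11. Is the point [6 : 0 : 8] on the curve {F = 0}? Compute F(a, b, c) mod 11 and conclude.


F(6,0,8) ≡ 6 (mod 11); P is NOT on the curve.

Evaluate F(6, 0, 8) term-by-term (mod 11).
  -3*X**3 ↦ -3·216·1·1 = -648
  3*X**2*Y ↦ 3·36·0·1 = 0
  -X**2*Z ↦ -1·36·1·8 = -288
  X*Y**2 ↦ 1·6·0·1 = 0
  -2*X*Y*Z ↦ -2·6·0·8 = 0
  -3*X*Z**2 ↦ -3·6·1·64 = -1152
  3*Y**3 ↦ 3·1·0·1 = 0
  Y**2*Z ↦ 1·1·0·8 = 0
  -3*Z**3 ↦ -3·1·1·512 = -1536
Sum: F(6, 0, 8) = (-648) + (0) + (-288) + (0) + (0) + (-1152) + (0) + (0) + (-1536) = -3624.
Reducing mod 11: -3624 ≡ 6 (mod 11).
Since F(a, b, c) ≡ 6 ≠ 0 (mod 11), P does NOT lie on the curve.


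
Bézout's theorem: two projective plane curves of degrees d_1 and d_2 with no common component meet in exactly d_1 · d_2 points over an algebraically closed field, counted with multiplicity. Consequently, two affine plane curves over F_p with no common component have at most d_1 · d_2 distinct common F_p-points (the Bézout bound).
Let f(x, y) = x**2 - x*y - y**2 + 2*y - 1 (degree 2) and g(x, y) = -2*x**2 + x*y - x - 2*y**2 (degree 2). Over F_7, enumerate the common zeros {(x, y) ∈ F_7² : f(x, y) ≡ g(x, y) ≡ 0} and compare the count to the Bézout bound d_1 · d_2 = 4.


Common zeros: {(4, 3)}; count = 1; Bézout bound = 4.

deg(f) = 2, deg(g) = 2, so Bézout bound = 4.
Scan x ∈ F_7. For each x, list the y ∈ F_7 with f(x, y) ≡ 0 and those with g(x, y) ≡ 0 (mod 7); the common zeros in that column are the intersection.
  x = 0: f ≡ 0 at y ∈ {1}; g ≡ 0 at y ∈ {0}; common: ∅.
  x = 1: f ≡ 0 at y ∈ {0, 1}; g ≡ 0 at y ∈ ∅; common: ∅.
  x = 2: f ≡ 0 at y ∈ ∅; g ≡ 0 at y ∈ {2, 6}; common: ∅.
  x = 3: f ≡ 0 at y ∈ ∅; g ≡ 0 at y ∈ {0, 5}; common: ∅.
  x = 4: f ≡ 0 at y ∈ {2, 3}; g ≡ 0 at y ∈ {3, 6}; common: {3}.
  x = 5: f ≡ 0 at y ∈ {2}; g ≡ 0 at y ∈ ∅; common: ∅.
  x = 6: f ≡ 0 at y ∈ {0, 3}; g ≡ 0 at y ∈ {5}; common: ∅.
Collecting: common zeros = {(4, 3)}, so the count is 1.
Comparison with the Bézout bound: 1 ≤ 4 = deg(f)·deg(g), as expected for curves with no common component (the affine F_7-count falls short of the bound because intersections may lie at infinity, over extension fields, or carry multiplicity).


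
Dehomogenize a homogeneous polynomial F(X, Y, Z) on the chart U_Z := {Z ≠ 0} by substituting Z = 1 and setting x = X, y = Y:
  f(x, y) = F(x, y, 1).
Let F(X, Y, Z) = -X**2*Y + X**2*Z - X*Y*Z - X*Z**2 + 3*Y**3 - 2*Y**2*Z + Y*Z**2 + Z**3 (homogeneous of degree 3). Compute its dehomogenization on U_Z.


f(x, y) = -x**2*y + x**2 - x*y - x + 3*y**3 - 2*y**2 + y + 1

On U_Z we set Z = 1. Each monomial c·X^i·Y^j·Z^k in F becomes c·x^i·y^j·1^k = c·x^i·y^j.
Substituting Z = 1: F(X, Y, 1) = -x**2*y + x**2 - x*y - x + 3*y**3 - 2*y**2 + y + 1.
Note: deg(f) ≤ deg(F) = 3; strict inequality happens when F is divisible by Z (lost terms).


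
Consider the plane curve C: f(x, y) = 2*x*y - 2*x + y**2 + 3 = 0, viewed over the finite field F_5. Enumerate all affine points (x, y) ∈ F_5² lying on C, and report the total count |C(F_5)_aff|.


Affine F_5-points: {(1, 4), (2, 3), (4, 0), (4, 2)}; count = 4.

For each of the 25 pairs (x, y) ∈ F_5², evaluate f(x, y) mod 5. Record the zeros.
  x = 0: [0↦3, 1↦4, 2↦2, 3↦2, 4↦4]  zeros at y ∈ ∅
  x = 1: [0↦1, 1↦4, 2↦4, 3↦1, 4↦0]  zeros at y ∈ {4}
  x = 2: [0↦4, 1↦4, 2↦1, 3↦0, 4↦1]  zeros at y ∈ {3}
  x = 3: [0↦2, 1↦4, 2↦3, 3↦4, 4↦2]  zeros at y ∈ ∅
  x = 4: [0↦0, 1↦4, 2↦0, 3↦3, 4↦3]  zeros at y ∈ {0, 2}
Collecting zeros: affine points = {(1, 4), (2, 3), (4, 0), (4, 2)}.
Total count |C(F_5)_aff| = 4.


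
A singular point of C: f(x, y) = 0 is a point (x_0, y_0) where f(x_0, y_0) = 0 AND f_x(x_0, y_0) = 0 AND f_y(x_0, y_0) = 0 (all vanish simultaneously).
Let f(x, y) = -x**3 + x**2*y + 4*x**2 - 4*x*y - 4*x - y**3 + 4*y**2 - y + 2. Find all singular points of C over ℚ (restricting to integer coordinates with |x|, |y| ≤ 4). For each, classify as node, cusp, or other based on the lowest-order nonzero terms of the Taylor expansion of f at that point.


Singular points: {(2, 1)}; classification: node.

Compute partial derivatives:
  f_x = -3*x**2 + 2*x*y + 8*x - 4*y - 4.
  f_y = x**2 - 4*x - 3*y**2 + 8*y - 1.
Scan x_0 ∈ {−4, ..., 4}. For each x_0, f_y(x_0, y) is a polynomial in y; find its integer roots y ∈ {−4, ..., 4}, then test f_x and f at those candidates.
  x = -4: f_y(-4, y) = -3*y**2 + 8*y + 31; no integer root y with |y| ≤ 4.
  x = -3: f_y(-3, y) = -3*y**2 + 8*y + 20; no integer root y with |y| ≤ 4.
  x = -2: f_y(-2, y) = -3*y**2 + 8*y + 11; vanishes at y ∈ {-1}. (-2, -1): f_x = -24 ≠ 0.
  x = -1: f_y(-1, y) = -3*y**2 + 8*y + 4; no integer root y with |y| ≤ 4.
  x = 0: f_y(0, y) = -3*y**2 + 8*y - 1; no integer root y with |y| ≤ 4.
  x = 1: f_y(1, y) = -3*y**2 + 8*y - 4; vanishes at y ∈ {2}. (1, 2): f_x = -3 ≠ 0.
  x = 2: f_y(2, y) = -3*y**2 + 8*y - 5; vanishes at y ∈ {1}. (2, 1): f_x = 0, f = 0 — SINGULAR.
  x = 3: f_y(3, y) = -3*y**2 + 8*y - 4; vanishes at y ∈ {2}. (3, 2): f_x = -3 ≠ 0.
  x = 4: f_y(4, y) = -3*y**2 + 8*y - 1; no integer root y with |y| ≤ 4.
Only singular point on the grid: (2, 1).
Classify: substitute x = 2 + u, y = 1 + v and expand: f = -u**3 + u**2*v - u**2 - v**3 + v**2.
No constant or linear terms (consistent with a singular point). Quadratic part: -u**2 + v**2. Cubic part: -u**3 + u**2*v - v**3.
The quadratic part v**2 - u**2 = (v − u)(v + u) splits into two distinct linear factors, so there are two distinct tangent lines y − 1 = ±(x − 2) — this is a node (ordinary double point).
Classification: node.


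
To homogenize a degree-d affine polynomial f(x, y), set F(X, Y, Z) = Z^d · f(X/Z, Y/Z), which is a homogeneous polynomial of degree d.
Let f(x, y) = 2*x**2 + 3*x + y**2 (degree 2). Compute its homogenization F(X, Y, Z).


F(X, Y, Z) = 2*X**2 + 3*X*Z + Y**2

deg(f) = 2.
Substitute x = X/Z, y = Y/Z into f, then multiply by Z^2.
  monomial 2·x^2·y^0 ↦ 2·X^2·Y^0·Z^0.
  monomial 3·x^1·y^0 ↦ 3·X^1·Y^0·Z^1.
  monomial 1·x^0·y^2 ↦ 1·X^0·Y^2·Z^0.
Collecting: F(X, Y, Z) = 2*X**2 + 3*X*Z + Y**2.


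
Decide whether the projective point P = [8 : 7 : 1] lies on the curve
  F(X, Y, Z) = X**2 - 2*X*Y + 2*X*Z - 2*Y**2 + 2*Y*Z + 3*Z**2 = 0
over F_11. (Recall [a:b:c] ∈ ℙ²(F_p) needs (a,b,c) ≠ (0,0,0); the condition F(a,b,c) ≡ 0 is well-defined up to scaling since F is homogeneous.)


F(8,7,1) ≡ 8 (mod 11); P is NOT on the curve.

Evaluate F(8, 7, 1) term-by-term (mod 11).
  X**2 ↦ 1·64·1·1 = 64
  -2*X*Y ↦ -2·8·7·1 = -112
  2*X*Z ↦ 2·8·1·1 = 16
  -2*Y**2 ↦ -2·1·49·1 = -98
  2*Y*Z ↦ 2·1·7·1 = 14
  3*Z**2 ↦ 3·1·1·1 = 3
Sum: F(8, 7, 1) = (64) + (-112) + (16) + (-98) + (14) + (3) = -113.
Reducing mod 11: -113 ≡ 8 (mod 11).
Since F(a, b, c) ≡ 8 ≠ 0 (mod 11), P does NOT lie on the curve.


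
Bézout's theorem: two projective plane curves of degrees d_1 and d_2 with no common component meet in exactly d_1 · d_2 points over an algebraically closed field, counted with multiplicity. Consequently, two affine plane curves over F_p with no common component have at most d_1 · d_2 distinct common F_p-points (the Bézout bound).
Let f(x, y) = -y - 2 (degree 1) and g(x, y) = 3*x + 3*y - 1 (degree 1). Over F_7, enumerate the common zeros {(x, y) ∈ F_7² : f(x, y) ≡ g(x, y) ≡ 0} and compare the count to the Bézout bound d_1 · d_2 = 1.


Common zeros: {(0, 5)}; count = 1; Bézout bound = 1.

deg(f) = 1, deg(g) = 1, so Bézout bound = 1.
Scan x ∈ F_7. For each x, list the y ∈ F_7 with f(x, y) ≡ 0 and those with g(x, y) ≡ 0 (mod 7); the common zeros in that column are the intersection.
  x = 0: f ≡ 0 at y ∈ {5}; g ≡ 0 at y ∈ {5}; common: {5}.
  x = 1: f ≡ 0 at y ∈ {5}; g ≡ 0 at y ∈ {4}; common: ∅.
  x = 2: f ≡ 0 at y ∈ {5}; g ≡ 0 at y ∈ {3}; common: ∅.
  x = 3: f ≡ 0 at y ∈ {5}; g ≡ 0 at y ∈ {2}; common: ∅.
  x = 4: f ≡ 0 at y ∈ {5}; g ≡ 0 at y ∈ {1}; common: ∅.
  x = 5: f ≡ 0 at y ∈ {5}; g ≡ 0 at y ∈ {0}; common: ∅.
  x = 6: f ≡ 0 at y ∈ {5}; g ≡ 0 at y ∈ {6}; common: ∅.
Collecting: common zeros = {(0, 5)}, so the count is 1.
Comparison with the Bézout bound: 1 ≤ 1 = deg(f)·deg(g), as expected for curves with no common component (the bound is attained).


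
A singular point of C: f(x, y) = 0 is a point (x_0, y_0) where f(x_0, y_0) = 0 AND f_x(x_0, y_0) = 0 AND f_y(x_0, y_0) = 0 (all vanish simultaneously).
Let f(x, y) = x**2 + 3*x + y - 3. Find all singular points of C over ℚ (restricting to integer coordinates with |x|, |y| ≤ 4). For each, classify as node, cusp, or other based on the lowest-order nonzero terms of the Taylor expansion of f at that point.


No singular points in the scanned grid; C is smooth there.

Compute partial derivatives:
  f_x = 2*x + 3.
  f_y = 1.
f_y = 1 is a nonzero constant, so f_y never vanishes: no point (x, y) can satisfy f = f_x = f_y = 0. In particular no (x, y) ∈ {−4, ..., 4}² is singular; the curve is smooth.


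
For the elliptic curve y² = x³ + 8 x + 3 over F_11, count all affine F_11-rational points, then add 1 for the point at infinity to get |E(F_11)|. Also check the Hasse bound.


Affine points = {(0, 5), (0, 6), (1, 1), (1, 10), (2, 4), (2, 7), (4, 0), (5, 5), (5, 6), (6, 5), (6, 6), (9, 1), (9, 10), (10, 4), (10, 7)}; affine count = 15; |E(F_11)| = 16.

Discriminant check: Δ ∝ 4a³ + 27b² = 4·8³ + 27·3² = 4·512 + 27·9 ≡ 3 (mod 11). Nonzero ⇒ E is nonsingular.
For each x ∈ F_11, compute rhs = x³ + 8·x + 3 mod 11, then count y ∈ F_11 with y² ≡ rhs.
  x = 0: rhs = 3, matching y values: 5, 6 (2 points).
  x = 1: rhs = 1, matching y values: 1, 10 (2 points).
  x = 2: rhs = 5, matching y values: 4, 7 (2 points).
  x = 3: rhs = 10, matching y values: none (0 points).
  x = 4: rhs = 0, matching y values: 0 (1 points).
  x = 5: rhs = 3, matching y values: 5, 6 (2 points).
  x = 6: rhs = 3, matching y values: 5, 6 (2 points).
  x = 7: rhs = 6, matching y values: none (0 points).
  x = 8: rhs = 7, matching y values: none (0 points).
  x = 9: rhs = 1, matching y values: 1, 10 (2 points).
  x = 10: rhs = 5, matching y values: 4, 7 (2 points).
Total affine count: 15.
Full point count |E(F_11)| = 15 + 1 = 16.
Hasse bound: |16 − (11+1)| = |4| = 4 ≤ 2√11 ≈ 6.6332 ✓.


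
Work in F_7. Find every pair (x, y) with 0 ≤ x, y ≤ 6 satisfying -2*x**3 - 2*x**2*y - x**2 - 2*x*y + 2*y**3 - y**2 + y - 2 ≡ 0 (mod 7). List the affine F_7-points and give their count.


Affine F_7-points: {(0, 1), (1, 1), (2, 6)}; count = 3.

For each of the 49 pairs (x, y) ∈ F_7², evaluate f(x, y) mod 7. Record the zeros.
  x = 0: [0↦5, 1↦0, 2↦5, 3↦4, 4↦2, 5↦4, 6↦1]  zeros at y ∈ {1}
  x = 1: [0↦2, 1↦0, 2↦1, 3↦3, 4↦4, 5↦2, 6↦2]  zeros at y ∈ {1}
  x = 2: [0↦6, 1↦3, 2↦3, 3↦4, 4↦4, 5↦1, 6↦0]  zeros at y ∈ {6}
  x = 3: [0↦5, 1↦4, 2↦6, 3↦2, 4↦4, 5↦3, 6↦4]  zeros at y ∈ ∅
  x = 4: [0↦1, 1↦5, 2↦5, 3↦6, 4↦6, 5↦3, 6↦2]  zeros at y ∈ ∅
  x = 5: [0↦3, 1↦1, 2↦2, 3↦4, 4↦5, 5↦3, 6↦3]  zeros at y ∈ ∅
  x = 6: [0↦6, 1↦1, 2↦6, 3↦5, 4↦3, 5↦5, 6↦2]  zeros at y ∈ ∅
Collecting zeros: affine points = {(0, 1), (1, 1), (2, 6)}.
Total count |C(F_7)_aff| = 3.


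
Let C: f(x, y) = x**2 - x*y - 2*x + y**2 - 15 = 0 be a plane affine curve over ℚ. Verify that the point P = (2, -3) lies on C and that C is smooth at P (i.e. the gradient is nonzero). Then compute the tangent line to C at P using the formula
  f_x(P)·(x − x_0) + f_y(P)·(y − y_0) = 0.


Tangent line at P: 5*x - 8*y - 34 = 0.

Step 1: f(2, -3) = 0, so P lies on C.
Step 2: partial derivatives
  f_x(x, y) = 2*x - y - 2, f_y(x, y) = -x + 2*y.
  f_x(P) = 5, f_y(P) = -8 (gradient nonzero, so P is smooth).
Step 3: tangent line at P: 5·(x − 2) + -8·(y − -3) = 0.
Expanding: 5*x - 8*y - 34 = 0.


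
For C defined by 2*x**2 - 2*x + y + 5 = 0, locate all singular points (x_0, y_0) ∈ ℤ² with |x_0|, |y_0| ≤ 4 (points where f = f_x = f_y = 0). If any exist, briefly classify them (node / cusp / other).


No singular points in the scanned grid; C is smooth there.

Compute partial derivatives:
  f_x = 4*x - 2.
  f_y = 1.
f_y = 1 is a nonzero constant, so f_y never vanishes: no point (x, y) can satisfy f = f_x = f_y = 0. In particular no (x, y) ∈ {−4, ..., 4}² is singular; the curve is smooth.


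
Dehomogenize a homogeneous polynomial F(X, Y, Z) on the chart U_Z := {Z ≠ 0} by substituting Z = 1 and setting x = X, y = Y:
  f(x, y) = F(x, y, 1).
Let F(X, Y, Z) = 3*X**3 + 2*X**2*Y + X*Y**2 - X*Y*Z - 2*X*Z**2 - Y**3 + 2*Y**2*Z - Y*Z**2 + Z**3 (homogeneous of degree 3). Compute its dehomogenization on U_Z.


f(x, y) = 3*x**3 + 2*x**2*y + x*y**2 - x*y - 2*x - y**3 + 2*y**2 - y + 1

On U_Z we set Z = 1. Each monomial c·X^i·Y^j·Z^k in F becomes c·x^i·y^j·1^k = c·x^i·y^j.
Substituting Z = 1: F(X, Y, 1) = 3*x**3 + 2*x**2*y + x*y**2 - x*y - 2*x - y**3 + 2*y**2 - y + 1.
Note: deg(f) ≤ deg(F) = 3; strict inequality happens when F is divisible by Z (lost terms).


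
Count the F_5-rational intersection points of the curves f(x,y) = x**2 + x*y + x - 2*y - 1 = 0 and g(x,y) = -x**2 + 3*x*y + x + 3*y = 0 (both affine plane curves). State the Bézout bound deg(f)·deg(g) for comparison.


Common zeros: {(2, 3)}; count = 1; Bézout bound = 4.

deg(f) = 2, deg(g) = 2, so Bézout bound = 4.
Scan x ∈ F_5. For each x, list the y ∈ F_5 with f(x, y) ≡ 0 and those with g(x, y) ≡ 0 (mod 5); the common zeros in that column are the intersection.
  x = 0: f ≡ 0 at y ∈ {2}; g ≡ 0 at y ∈ {0}; common: ∅.
  x = 1: f ≡ 0 at y ∈ {1}; g ≡ 0 at y ∈ {0}; common: ∅.
  x = 2: f ≡ 0 at y ∈ {0, 1, 2, 3, 4}; g ≡ 0 at y ∈ {3}; common: {3}.
  x = 3: f ≡ 0 at y ∈ {4}; g ≡ 0 at y ∈ {3}; common: ∅.
  x = 4: f ≡ 0 at y ∈ {3}; g ≡ 0 at y ∈ ∅; common: ∅.
Collecting: common zeros = {(2, 3)}, so the count is 1.
Comparison with the Bézout bound: 1 ≤ 4 = deg(f)·deg(g), as expected for curves with no common component (the affine F_5-count falls short of the bound because intersections may lie at infinity, over extension fields, or carry multiplicity).


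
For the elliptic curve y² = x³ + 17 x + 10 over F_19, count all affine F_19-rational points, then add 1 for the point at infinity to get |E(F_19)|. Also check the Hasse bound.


Affine points = {(1, 3), (1, 16), (4, 3), (4, 16), (5, 7), (5, 12), (6, 9), (6, 10), (7, 4), (7, 15), (12, 2), (12, 17), (14, 3), (14, 16), (15, 7), (15, 12), (17, 5), (17, 14), (18, 7), (18, 12)}; affine count = 20; |E(F_19)| = 21.

Discriminant check: Δ ∝ 4a³ + 27b² = 4·17³ + 27·10² = 4·4913 + 27·100 ≡ 8 (mod 19). Nonzero ⇒ E is nonsingular.
For each x ∈ F_19, compute rhs = x³ + 17·x + 10 mod 19, then count y ∈ F_19 with y² ≡ rhs.
  x = 0: rhs = 10, matching y values: none (0 points).
  x = 1: rhs = 9, matching y values: 3, 16 (2 points).
  x = 2: rhs = 14, matching y values: none (0 points).
  x = 3: rhs = 12, matching y values: none (0 points).
  x = 4: rhs = 9, matching y values: 3, 16 (2 points).
  x = 5: rhs = 11, matching y values: 7, 12 (2 points).
  x = 6: rhs = 5, matching y values: 9, 10 (2 points).
  x = 7: rhs = 16, matching y values: 4, 15 (2 points).
  x = 8: rhs = 12, matching y values: none (0 points).
  x = 9: rhs = 18, matching y values: none (0 points).
  x = 10: rhs = 2, matching y values: none (0 points).
  x = 11: rhs = 8, matching y values: none (0 points).
  x = 12: rhs = 4, matching y values: 2, 17 (2 points).
  x = 13: rhs = 15, matching y values: none (0 points).
  x = 14: rhs = 9, matching y values: 3, 16 (2 points).
  x = 15: rhs = 11, matching y values: 7, 12 (2 points).
  x = 16: rhs = 8, matching y values: none (0 points).
  x = 17: rhs = 6, matching y values: 5, 14 (2 points).
  x = 18: rhs = 11, matching y values: 7, 12 (2 points).
Total affine count: 20.
Full point count |E(F_19)| = 20 + 1 = 21.
Hasse bound: |21 − (19+1)| = |1| = 1 ≤ 2√19 ≈ 8.7178 ✓.


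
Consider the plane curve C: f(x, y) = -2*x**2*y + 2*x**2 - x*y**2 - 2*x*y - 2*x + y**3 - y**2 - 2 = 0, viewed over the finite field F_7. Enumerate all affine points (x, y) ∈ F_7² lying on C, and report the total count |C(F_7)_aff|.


Affine F_7-points: {(0, 5), (1, 1), (1, 4), (4, 2), (4, 4), (4, 6), (5, 2), (5, 5), (5, 6)}; count = 9.

For each of the 49 pairs (x, y) ∈ F_7², evaluate f(x, y) mod 7. Record the zeros.
  x = 0: [0↦5, 1↦5, 2↦2, 3↦2, 4↦4, 5↦0, 6↦3]  zeros at y ∈ {5}
  x = 1: [0↦5, 1↦0, 2↦4, 3↦2, 4↦0, 5↦4, 6↦6]  zeros at y ∈ {1, 4}
  x = 2: [0↦2, 1↦2, 2↦2, 3↦1, 4↦5, 5↦6, 6↦3]  zeros at y ∈ ∅
  x = 3: [0↦3, 1↦4, 2↦3, 3↦6, 4↦5, 5↦6, 6↦1]  zeros at y ∈ ∅
  x = 4: [0↦1, 1↦6, 2↦0, 3↦3, 4↦0, 5↦4, 6↦0]  zeros at y ∈ {2, 4, 6}
  x = 5: [0↦3, 1↦1, 2↦0, 3↦6, 4↦4, 5↦0, 6↦0]  zeros at y ∈ {2, 5, 6}
  x = 6: [0↦2, 1↦3, 2↦3, 3↦1, 4↦3, 5↦1, 6↦1]  zeros at y ∈ ∅
Collecting zeros: affine points = {(0, 5), (1, 1), (1, 4), (4, 2), (4, 4), (4, 6), (5, 2), (5, 5), (5, 6)}.
Total count |C(F_7)_aff| = 9.


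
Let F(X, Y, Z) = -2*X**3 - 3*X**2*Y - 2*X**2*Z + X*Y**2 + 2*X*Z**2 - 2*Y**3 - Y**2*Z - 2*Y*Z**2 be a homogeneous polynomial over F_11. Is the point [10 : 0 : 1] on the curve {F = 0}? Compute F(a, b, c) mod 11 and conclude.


F(10,0,1) ≡ 9 (mod 11); P is NOT on the curve.

Evaluate F(10, 0, 1) term-by-term (mod 11).
  -2*X**3 ↦ -2·1000·1·1 = -2000
  -3*X**2*Y ↦ -3·100·0·1 = 0
  -2*X**2*Z ↦ -2·100·1·1 = -200
  X*Y**2 ↦ 1·10·0·1 = 0
  2*X*Z**2 ↦ 2·10·1·1 = 20
  -2*Y**3 ↦ -2·1·0·1 = 0
  -Y**2*Z ↦ -1·1·0·1 = 0
  -2*Y*Z**2 ↦ -2·1·0·1 = 0
Sum: F(10, 0, 1) = (-2000) + (0) + (-200) + (0) + (20) + (0) + (0) + (0) = -2180.
Reducing mod 11: -2180 ≡ 9 (mod 11).
Since F(a, b, c) ≡ 9 ≠ 0 (mod 11), P does NOT lie on the curve.


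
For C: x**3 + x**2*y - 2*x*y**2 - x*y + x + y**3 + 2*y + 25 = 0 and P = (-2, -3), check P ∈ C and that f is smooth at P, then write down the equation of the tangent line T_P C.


Tangent line at P: 10*x + 11*y + 53 = 0.

Step 1: f(-2, -3) = 0, so P lies on C.
Step 2: partial derivatives
  f_x(x, y) = 3*x**2 + 2*x*y - 2*y**2 - y + 1, f_y(x, y) = x**2 - 4*x*y - x + 3*y**2 + 2.
  f_x(P) = 10, f_y(P) = 11 (gradient nonzero, so P is smooth).
Step 3: tangent line at P: 10·(x − -2) + 11·(y − -3) = 0.
Expanding: 10*x + 11*y + 53 = 0.


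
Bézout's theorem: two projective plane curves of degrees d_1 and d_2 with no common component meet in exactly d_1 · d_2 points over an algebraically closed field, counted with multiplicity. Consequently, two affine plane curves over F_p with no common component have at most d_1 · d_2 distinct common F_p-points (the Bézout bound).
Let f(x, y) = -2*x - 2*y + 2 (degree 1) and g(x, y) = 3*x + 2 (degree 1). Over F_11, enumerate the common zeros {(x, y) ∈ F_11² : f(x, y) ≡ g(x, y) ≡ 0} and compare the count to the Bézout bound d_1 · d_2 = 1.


Common zeros: {(3, 9)}; count = 1; Bézout bound = 1.

deg(f) = 1, deg(g) = 1, so Bézout bound = 1.
Scan x ∈ F_11. For each x, list the y ∈ F_11 with f(x, y) ≡ 0 and those with g(x, y) ≡ 0 (mod 11); the common zeros in that column are the intersection.
  x = 0: f ≡ 0 at y ∈ {1}; g ≡ 0 at y ∈ ∅; common: ∅.
  x = 1: f ≡ 0 at y ∈ {0}; g ≡ 0 at y ∈ ∅; common: ∅.
  x = 2: f ≡ 0 at y ∈ {10}; g ≡ 0 at y ∈ ∅; common: ∅.
  x = 3: f ≡ 0 at y ∈ {9}; g ≡ 0 at y ∈ {0, 1, 2, 3, 4, 5, 6, 7, 8, 9, 10}; common: {9}.
  x = 4: f ≡ 0 at y ∈ {8}; g ≡ 0 at y ∈ ∅; common: ∅.
  x = 5: f ≡ 0 at y ∈ {7}; g ≡ 0 at y ∈ ∅; common: ∅.
  x = 6: f ≡ 0 at y ∈ {6}; g ≡ 0 at y ∈ ∅; common: ∅.
  x = 7: f ≡ 0 at y ∈ {5}; g ≡ 0 at y ∈ ∅; common: ∅.
  x = 8: f ≡ 0 at y ∈ {4}; g ≡ 0 at y ∈ ∅; common: ∅.
  x = 9: f ≡ 0 at y ∈ {3}; g ≡ 0 at y ∈ ∅; common: ∅.
  x = 10: f ≡ 0 at y ∈ {2}; g ≡ 0 at y ∈ ∅; common: ∅.
Collecting: common zeros = {(3, 9)}, so the count is 1.
Comparison with the Bézout bound: 1 ≤ 1 = deg(f)·deg(g), as expected for curves with no common component (the bound is attained).


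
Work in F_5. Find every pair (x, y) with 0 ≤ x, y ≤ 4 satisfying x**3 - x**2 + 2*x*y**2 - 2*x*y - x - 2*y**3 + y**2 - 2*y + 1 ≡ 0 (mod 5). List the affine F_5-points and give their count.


Affine F_5-points: {(0, 2), (0, 3), (1, 0), (2, 1), (2, 2), (4, 0), (4, 2)}; count = 7.

For each of the 25 pairs (x, y) ∈ F_5², evaluate f(x, y) mod 5. Record the zeros.
  x = 0: [0↦1, 1↦3, 2↦0, 3↦0, 4↦1]  zeros at y ∈ {2, 3}
  x = 1: [0↦0, 1↦2, 2↦3, 3↦1, 4↦4]  zeros at y ∈ {0}
  x = 2: [0↦3, 1↦0, 2↦0, 3↦1, 4↦1]  zeros at y ∈ {1, 2}
  x = 3: [0↦1, 1↦3, 2↦2, 3↦1, 4↦3]  zeros at y ∈ ∅
  x = 4: [0↦0, 1↦2, 2↦0, 3↦2, 4↦1]  zeros at y ∈ {0, 2}
Collecting zeros: affine points = {(0, 2), (0, 3), (1, 0), (2, 1), (2, 2), (4, 0), (4, 2)}.
Total count |C(F_5)_aff| = 7.


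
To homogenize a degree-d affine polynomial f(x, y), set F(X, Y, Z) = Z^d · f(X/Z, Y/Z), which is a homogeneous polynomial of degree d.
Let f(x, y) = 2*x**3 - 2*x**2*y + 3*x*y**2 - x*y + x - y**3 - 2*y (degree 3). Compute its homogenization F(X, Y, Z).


F(X, Y, Z) = 2*X**3 - 2*X**2*Y + 3*X*Y**2 - X*Y*Z + X*Z**2 - Y**3 - 2*Y*Z**2

deg(f) = 3.
Substitute x = X/Z, y = Y/Z into f, then multiply by Z^3.
  monomial 2·x^3·y^0 ↦ 2·X^3·Y^0·Z^0.
  monomial -2·x^2·y^1 ↦ -2·X^2·Y^1·Z^0.
  monomial 3·x^1·y^2 ↦ 3·X^1·Y^2·Z^0.
  monomial -1·x^1·y^1 ↦ -1·X^1·Y^1·Z^1.
  monomial 1·x^1·y^0 ↦ 1·X^1·Y^0·Z^2.
  monomial -1·x^0·y^3 ↦ -1·X^0·Y^3·Z^0.
  monomial -2·x^0·y^1 ↦ -2·X^0·Y^1·Z^2.
Collecting: F(X, Y, Z) = 2*X**3 - 2*X**2*Y + 3*X*Y**2 - X*Y*Z + X*Z**2 - Y**3 - 2*Y*Z**2.


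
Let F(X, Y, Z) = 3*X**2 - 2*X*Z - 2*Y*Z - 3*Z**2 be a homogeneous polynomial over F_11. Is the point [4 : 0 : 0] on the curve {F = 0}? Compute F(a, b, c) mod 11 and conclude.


F(4,0,0) ≡ 4 (mod 11); P is NOT on the curve.

Evaluate F(4, 0, 0) term-by-term (mod 11).
  3*X**2 ↦ 3·16·1·1 = 48
  -2*X*Z ↦ -2·4·1·0 = 0
  -2*Y*Z ↦ -2·1·0·0 = 0
  -3*Z**2 ↦ -3·1·1·0 = 0
Sum: F(4, 0, 0) = (48) + (0) + (0) + (0) = 48.
Reducing mod 11: 48 ≡ 4 (mod 11).
Since F(a, b, c) ≡ 4 ≠ 0 (mod 11), P does NOT lie on the curve.


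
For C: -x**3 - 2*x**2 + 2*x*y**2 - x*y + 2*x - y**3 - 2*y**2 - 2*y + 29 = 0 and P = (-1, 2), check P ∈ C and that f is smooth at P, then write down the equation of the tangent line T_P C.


Tangent line at P: 9*x - 29*y + 67 = 0.

Step 1: f(-1, 2) = 0, so P lies on C.
Step 2: partial derivatives
  f_x(x, y) = -3*x**2 - 4*x + 2*y**2 - y + 2, f_y(x, y) = 4*x*y - x - 3*y**2 - 4*y - 2.
  f_x(P) = 9, f_y(P) = -29 (gradient nonzero, so P is smooth).
Step 3: tangent line at P: 9·(x − -1) + -29·(y − 2) = 0.
Expanding: 9*x - 29*y + 67 = 0.


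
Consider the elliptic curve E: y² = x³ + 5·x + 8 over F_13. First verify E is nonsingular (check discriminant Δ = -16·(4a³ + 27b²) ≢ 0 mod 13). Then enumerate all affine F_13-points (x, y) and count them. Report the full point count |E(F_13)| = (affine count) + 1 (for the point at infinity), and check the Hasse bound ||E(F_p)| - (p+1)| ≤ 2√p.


Affine points = {(1, 1), (1, 12), (2, 0), (4, 1), (4, 12), (7, 3), (7, 10), (8, 1), (8, 12), (11, 4), (11, 9)}; affine count = 11; |E(F_13)| = 12.

Discriminant check: Δ ∝ 4a³ + 27b² = 4·5³ + 27·8² = 4·125 + 27·64 ≡ 5 (mod 13). Nonzero ⇒ E is nonsingular.
For each x ∈ F_13, compute rhs = x³ + 5·x + 8 mod 13, then count y ∈ F_13 with y² ≡ rhs.
  x = 0: rhs = 8, matching y values: none (0 points).
  x = 1: rhs = 1, matching y values: 1, 12 (2 points).
  x = 2: rhs = 0, matching y values: 0 (1 points).
  x = 3: rhs = 11, matching y values: none (0 points).
  x = 4: rhs = 1, matching y values: 1, 12 (2 points).
  x = 5: rhs = 2, matching y values: none (0 points).
  x = 6: rhs = 7, matching y values: none (0 points).
  x = 7: rhs = 9, matching y values: 3, 10 (2 points).
  x = 8: rhs = 1, matching y values: 1, 12 (2 points).
  x = 9: rhs = 2, matching y values: none (0 points).
  x = 10: rhs = 5, matching y values: none (0 points).
  x = 11: rhs = 3, matching y values: 4, 9 (2 points).
  x = 12: rhs = 2, matching y values: none (0 points).
Total affine count: 11.
Full point count |E(F_13)| = 11 + 1 = 12.
Hasse bound: |12 − (13+1)| = |-2| = 2 ≤ 2√13 ≈ 7.2111 ✓.


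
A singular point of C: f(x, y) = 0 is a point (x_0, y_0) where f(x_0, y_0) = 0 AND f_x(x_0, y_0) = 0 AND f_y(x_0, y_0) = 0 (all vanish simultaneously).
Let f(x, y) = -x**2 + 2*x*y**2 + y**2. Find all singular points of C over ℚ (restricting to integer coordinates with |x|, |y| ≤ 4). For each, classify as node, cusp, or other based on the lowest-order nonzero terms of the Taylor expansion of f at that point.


Singular points: {(0, 0)}; classification: node.

Compute partial derivatives:
  f_x = -2*x + 2*y**2.
  f_y = 4*x*y + 2*y.
Scan x_0 ∈ {−4, ..., 4}. For each x_0, f_y(x_0, y) is a polynomial in y; find its integer roots y ∈ {−4, ..., 4}, then test f_x and f at those candidates.
  x = -4: f_y(-4, y) = -14*y; vanishes at y ∈ {0}. (-4, 0): f_x = 8 ≠ 0.
  x = -3: f_y(-3, y) = -10*y; vanishes at y ∈ {0}. (-3, 0): f_x = 6 ≠ 0.
  x = -2: f_y(-2, y) = -6*y; vanishes at y ∈ {0}. (-2, 0): f_x = 4 ≠ 0.
  x = -1: f_y(-1, y) = -2*y; vanishes at y ∈ {0}. (-1, 0): f_x = 2 ≠ 0.
  x = 0: f_y(0, y) = 2*y; vanishes at y ∈ {0}. (0, 0): f_x = 0, f = 0 — SINGULAR.
  x = 1: f_y(1, y) = 6*y; vanishes at y ∈ {0}. (1, 0): f_x = -2 ≠ 0.
  x = 2: f_y(2, y) = 10*y; vanishes at y ∈ {0}. (2, 0): f_x = -4 ≠ 0.
  x = 3: f_y(3, y) = 14*y; vanishes at y ∈ {0}. (3, 0): f_x = -6 ≠ 0.
  x = 4: f_y(4, y) = 18*y; vanishes at y ∈ {0}. (4, 0): f_x = -8 ≠ 0.
Only singular point on the grid: (0, 0).
Classify: substitute x = 0 + u, y = 0 + v and expand: f = -u**2 + 2*u*v**2 + v**2.
No constant or linear terms (consistent with a singular point). Quadratic part: -u**2 + v**2. Cubic part: 2*u*v**2.
The quadratic part v**2 - u**2 = (v − u)(v + u) splits into two distinct linear factors, so there are two distinct tangent lines y − 0 = ±(x − 0) — this is a node (ordinary double point).
Classification: node.


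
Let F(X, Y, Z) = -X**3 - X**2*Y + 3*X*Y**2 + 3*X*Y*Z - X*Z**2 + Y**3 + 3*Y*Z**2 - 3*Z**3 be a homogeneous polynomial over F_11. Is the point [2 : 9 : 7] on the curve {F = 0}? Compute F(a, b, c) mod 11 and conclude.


F(2,9,7) ≡ 7 (mod 11); P is NOT on the curve.

Evaluate F(2, 9, 7) term-by-term (mod 11).
  -X**3 ↦ -1·8·1·1 = -8
  -X**2*Y ↦ -1·4·9·1 = -36
  3*X*Y**2 ↦ 3·2·81·1 = 486
  3*X*Y*Z ↦ 3·2·9·7 = 378
  -X*Z**2 ↦ -1·2·1·49 = -98
  Y**3 ↦ 1·1·729·1 = 729
  3*Y*Z**2 ↦ 3·1·9·49 = 1323
  -3*Z**3 ↦ -3·1·1·343 = -1029
Sum: F(2, 9, 7) = (-8) + (-36) + (486) + (378) + (-98) + (729) + (1323) + (-1029) = 1745.
Reducing mod 11: 1745 ≡ 7 (mod 11).
Since F(a, b, c) ≡ 7 ≠ 0 (mod 11), P does NOT lie on the curve.


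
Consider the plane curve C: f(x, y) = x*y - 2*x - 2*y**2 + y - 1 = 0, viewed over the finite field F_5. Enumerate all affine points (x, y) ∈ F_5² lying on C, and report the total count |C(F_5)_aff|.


Affine F_5-points: {(1, 3), (2, 0), (2, 4), (3, 1)}; count = 4.

For each of the 25 pairs (x, y) ∈ F_5², evaluate f(x, y) mod 5. Record the zeros.
  x = 0: [0↦4, 1↦3, 2↦3, 3↦4, 4↦1]  zeros at y ∈ ∅
  x = 1: [0↦2, 1↦2, 2↦3, 3↦0, 4↦3]  zeros at y ∈ {3}
  x = 2: [0↦0, 1↦1, 2↦3, 3↦1, 4↦0]  zeros at y ∈ {0, 4}
  x = 3: [0↦3, 1↦0, 2↦3, 3↦2, 4↦2]  zeros at y ∈ {1}
  x = 4: [0↦1, 1↦4, 2↦3, 3↦3, 4↦4]  zeros at y ∈ ∅
Collecting zeros: affine points = {(1, 3), (2, 0), (2, 4), (3, 1)}.
Total count |C(F_5)_aff| = 4.


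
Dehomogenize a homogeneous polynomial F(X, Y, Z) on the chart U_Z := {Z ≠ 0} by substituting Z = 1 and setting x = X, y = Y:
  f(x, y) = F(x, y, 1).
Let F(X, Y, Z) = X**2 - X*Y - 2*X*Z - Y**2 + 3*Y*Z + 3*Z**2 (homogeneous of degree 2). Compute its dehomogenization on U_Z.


f(x, y) = x**2 - x*y - 2*x - y**2 + 3*y + 3

On U_Z we set Z = 1. Each monomial c·X^i·Y^j·Z^k in F becomes c·x^i·y^j·1^k = c·x^i·y^j.
Substituting Z = 1: F(X, Y, 1) = x**2 - x*y - 2*x - y**2 + 3*y + 3.
Note: deg(f) ≤ deg(F) = 2; strict inequality happens when F is divisible by Z (lost terms).


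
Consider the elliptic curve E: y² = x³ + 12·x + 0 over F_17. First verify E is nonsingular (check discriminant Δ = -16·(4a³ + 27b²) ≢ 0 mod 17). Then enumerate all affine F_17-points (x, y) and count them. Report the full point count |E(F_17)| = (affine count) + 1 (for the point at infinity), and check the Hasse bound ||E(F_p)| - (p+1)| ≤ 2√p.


Affine points = {(0, 0), (1, 8), (1, 9), (2, 7), (2, 10), (5, 7), (5, 10), (6, 4), (6, 13), (7, 6), (7, 11), (8, 8), (8, 9), (9, 2), (9, 15), (10, 7), (10, 10), (11, 1), (11, 16), (12, 6), (12, 11), (15, 6), (15, 11), (16, 2), (16, 15)}; affine count = 25; |E(F_17)| = 26.

Discriminant check: Δ ∝ 4a³ + 27b² = 4·12³ + 27·0² = 4·1728 + 27·0 ≡ 10 (mod 17). Nonzero ⇒ E is nonsingular.
For each x ∈ F_17, compute rhs = x³ + 12·x + 0 mod 17, then count y ∈ F_17 with y² ≡ rhs.
  x = 0: rhs = 0, matching y values: 0 (1 points).
  x = 1: rhs = 13, matching y values: 8, 9 (2 points).
  x = 2: rhs = 15, matching y values: 7, 10 (2 points).
  x = 3: rhs = 12, matching y values: none (0 points).
  x = 4: rhs = 10, matching y values: none (0 points).
  x = 5: rhs = 15, matching y values: 7, 10 (2 points).
  x = 6: rhs = 16, matching y values: 4, 13 (2 points).
  x = 7: rhs = 2, matching y values: 6, 11 (2 points).
  x = 8: rhs = 13, matching y values: 8, 9 (2 points).
  x = 9: rhs = 4, matching y values: 2, 15 (2 points).
  x = 10: rhs = 15, matching y values: 7, 10 (2 points).
  x = 11: rhs = 1, matching y values: 1, 16 (2 points).
  x = 12: rhs = 2, matching y values: 6, 11 (2 points).
  x = 13: rhs = 7, matching y values: none (0 points).
  x = 14: rhs = 5, matching y values: none (0 points).
  x = 15: rhs = 2, matching y values: 6, 11 (2 points).
  x = 16: rhs = 4, matching y values: 2, 15 (2 points).
Total affine count: 25.
Full point count |E(F_17)| = 25 + 1 = 26.
Hasse bound: |26 − (17+1)| = |8| = 8 ≤ 2√17 ≈ 8.2462 ✓.


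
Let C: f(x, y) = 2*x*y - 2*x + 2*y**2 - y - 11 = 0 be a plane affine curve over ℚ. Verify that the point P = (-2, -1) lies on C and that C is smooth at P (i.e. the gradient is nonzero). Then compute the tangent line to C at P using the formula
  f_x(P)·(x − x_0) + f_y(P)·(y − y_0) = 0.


Tangent line at P: -4*x - 9*y - 17 = 0.

Step 1: f(-2, -1) = 0, so P lies on C.
Step 2: partial derivatives
  f_x(x, y) = 2*y - 2, f_y(x, y) = 2*x + 4*y - 1.
  f_x(P) = -4, f_y(P) = -9 (gradient nonzero, so P is smooth).
Step 3: tangent line at P: -4·(x − -2) + -9·(y − -1) = 0.
Expanding: -4*x - 9*y - 17 = 0.


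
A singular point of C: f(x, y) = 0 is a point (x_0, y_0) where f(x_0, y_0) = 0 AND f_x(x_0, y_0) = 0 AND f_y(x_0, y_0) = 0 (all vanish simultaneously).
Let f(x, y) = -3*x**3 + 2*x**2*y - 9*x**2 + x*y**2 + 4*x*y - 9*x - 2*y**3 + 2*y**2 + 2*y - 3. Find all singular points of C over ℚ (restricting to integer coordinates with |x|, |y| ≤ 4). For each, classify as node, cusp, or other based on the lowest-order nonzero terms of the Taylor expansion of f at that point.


Singular points: {(-1, 0)}; classification: cusp.

Compute partial derivatives:
  f_x = -9*x**2 + 4*x*y - 18*x + y**2 + 4*y - 9.
  f_y = 2*x**2 + 2*x*y + 4*x - 6*y**2 + 4*y + 2.
Scan x_0 ∈ {−4, ..., 4}. For each x_0, f_y(x_0, y) is a polynomial in y; find its integer roots y ∈ {−4, ..., 4}, then test f_x and f at those candidates.
  x = -4: f_y(-4, y) = -6*y**2 - 4*y + 18; no integer root y with |y| ≤ 4.
  x = -3: f_y(-3, y) = -6*y**2 - 2*y + 8; vanishes at y ∈ {1}. (-3, 1): f_x = -43 ≠ 0.
  x = -2: f_y(-2, y) = 2 - 6*y**2; no integer root y with |y| ≤ 4.
  x = -1: f_y(-1, y) = -6*y**2 + 2*y; vanishes at y ∈ {0}. (-1, 0): f_x = 0, f = 0 — SINGULAR.
  x = 0: f_y(0, y) = -6*y**2 + 4*y + 2; vanishes at y ∈ {1}. (0, 1): f_x = -4 ≠ 0.
  x = 1: f_y(1, y) = -6*y**2 + 6*y + 8; no integer root y with |y| ≤ 4.
  x = 2: f_y(2, y) = -6*y**2 + 8*y + 18; no integer root y with |y| ≤ 4.
  x = 3: f_y(3, y) = -6*y**2 + 10*y + 32; no integer root y with |y| ≤ 4.
  x = 4: f_y(4, y) = -6*y**2 + 12*y + 50; no integer root y with |y| ≤ 4.
Only singular point on the grid: (-1, 0).
Classify: substitute x = -1 + u, y = 0 + v and expand: f = -3*u**3 + 2*u**2*v + u*v**2 - 2*v**3 + v**2.
No constant or linear terms (consistent with a singular point). Quadratic part: v**2. Cubic part: -3*u**3 + 2*u**2*v + u*v**2 - 2*v**3.
The quadratic part v**2 is a perfect square, so there is a single (double) tangent line v = 0, i.e. y = 0. Restricting the cubic part to that line (v = 0) leaves -3*u**3 ≠ 0, so f is not divisible by v and the branch is v² ≈ 3*u**3 to lowest order — this is a cusp.
Classification: cusp.


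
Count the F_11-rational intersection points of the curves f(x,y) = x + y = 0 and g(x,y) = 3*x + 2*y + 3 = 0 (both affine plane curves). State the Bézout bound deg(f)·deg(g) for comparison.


Common zeros: {(8, 3)}; count = 1; Bézout bound = 1.

deg(f) = 1, deg(g) = 1, so Bézout bound = 1.
Scan x ∈ F_11. For each x, list the y ∈ F_11 with f(x, y) ≡ 0 and those with g(x, y) ≡ 0 (mod 11); the common zeros in that column are the intersection.
  x = 0: f ≡ 0 at y ∈ {0}; g ≡ 0 at y ∈ {4}; common: ∅.
  x = 1: f ≡ 0 at y ∈ {10}; g ≡ 0 at y ∈ {8}; common: ∅.
  x = 2: f ≡ 0 at y ∈ {9}; g ≡ 0 at y ∈ {1}; common: ∅.
  x = 3: f ≡ 0 at y ∈ {8}; g ≡ 0 at y ∈ {5}; common: ∅.
  x = 4: f ≡ 0 at y ∈ {7}; g ≡ 0 at y ∈ {9}; common: ∅.
  x = 5: f ≡ 0 at y ∈ {6}; g ≡ 0 at y ∈ {2}; common: ∅.
  x = 6: f ≡ 0 at y ∈ {5}; g ≡ 0 at y ∈ {6}; common: ∅.
  x = 7: f ≡ 0 at y ∈ {4}; g ≡ 0 at y ∈ {10}; common: ∅.
  x = 8: f ≡ 0 at y ∈ {3}; g ≡ 0 at y ∈ {3}; common: {3}.
  x = 9: f ≡ 0 at y ∈ {2}; g ≡ 0 at y ∈ {7}; common: ∅.
  x = 10: f ≡ 0 at y ∈ {1}; g ≡ 0 at y ∈ {0}; common: ∅.
Collecting: common zeros = {(8, 3)}, so the count is 1.
Comparison with the Bézout bound: 1 ≤ 1 = deg(f)·deg(g), as expected for curves with no common component (the bound is attained).


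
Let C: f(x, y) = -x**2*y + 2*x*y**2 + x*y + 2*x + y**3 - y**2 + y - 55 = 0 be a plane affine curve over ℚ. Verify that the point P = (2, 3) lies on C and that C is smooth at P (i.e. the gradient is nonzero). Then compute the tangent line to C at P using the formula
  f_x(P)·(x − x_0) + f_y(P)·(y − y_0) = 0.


Tangent line at P: 11*x + 44*y - 154 = 0.

Step 1: f(2, 3) = 0, so P lies on C.
Step 2: partial derivatives
  f_x(x, y) = -2*x*y + 2*y**2 + y + 2, f_y(x, y) = -x**2 + 4*x*y + x + 3*y**2 - 2*y + 1.
  f_x(P) = 11, f_y(P) = 44 (gradient nonzero, so P is smooth).
Step 3: tangent line at P: 11·(x − 2) + 44·(y − 3) = 0.
Expanding: 11*x + 44*y - 154 = 0.


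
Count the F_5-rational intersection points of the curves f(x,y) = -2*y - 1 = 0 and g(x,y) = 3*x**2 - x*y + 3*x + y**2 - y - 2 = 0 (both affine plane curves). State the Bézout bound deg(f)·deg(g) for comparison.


Common zeros: {(0, 2), (3, 2)}; count = 2; Bézout bound = 2.

deg(f) = 1, deg(g) = 2, so Bézout bound = 2.
Scan x ∈ F_5. For each x, list the y ∈ F_5 with f(x, y) ≡ 0 and those with g(x, y) ≡ 0 (mod 5); the common zeros in that column are the intersection.
  x = 0: f ≡ 0 at y ∈ {2}; g ≡ 0 at y ∈ {2, 4}; common: {2}.
  x = 1: f ≡ 0 at y ∈ {2}; g ≡ 0 at y ∈ ∅; common: ∅.
  x = 2: f ≡ 0 at y ∈ {2}; g ≡ 0 at y ∈ {4}; common: ∅.
  x = 3: f ≡ 0 at y ∈ {2}; g ≡ 0 at y ∈ {2}; common: {2}.
  x = 4: f ≡ 0 at y ∈ {2}; g ≡ 0 at y ∈ ∅; common: ∅.
Collecting: common zeros = {(0, 2), (3, 2)}, so the count is 2.
Comparison with the Bézout bound: 2 ≤ 2 = deg(f)·deg(g), as expected for curves with no common component (the bound is attained).


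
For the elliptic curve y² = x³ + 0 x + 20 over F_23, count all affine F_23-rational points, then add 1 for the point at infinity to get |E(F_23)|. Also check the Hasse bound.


Affine points = {(3, 1), (3, 22), (6, 11), (6, 12), (7, 8), (7, 15), (8, 7), (8, 16), (9, 6), (9, 17), (10, 10), (10, 13), (12, 0), (13, 3), (13, 20), (14, 2), (14, 21), (19, 5), (19, 18), (20, 4), (20, 19), (21, 9), (21, 14)}; affine count = 23; |E(F_23)| = 24.

Discriminant check: Δ ∝ 4a³ + 27b² = 4·0³ + 27·20² = 4·0 + 27·400 ≡ 13 (mod 23). Nonzero ⇒ E is nonsingular.
For each x ∈ F_23, compute rhs = x³ + 0·x + 20 mod 23, then count y ∈ F_23 with y² ≡ rhs.
  x = 0: rhs = 20, matching y values: none (0 points).
  x = 1: rhs = 21, matching y values: none (0 points).
  x = 2: rhs = 5, matching y values: none (0 points).
  x = 3: rhs = 1, matching y values: 1, 22 (2 points).
  x = 4: rhs = 15, matching y values: none (0 points).
  x = 5: rhs = 7, matching y values: none (0 points).
  x = 6: rhs = 6, matching y values: 11, 12 (2 points).
  x = 7: rhs = 18, matching y values: 8, 15 (2 points).
  x = 8: rhs = 3, matching y values: 7, 16 (2 points).
  x = 9: rhs = 13, matching y values: 6, 17 (2 points).
  x = 10: rhs = 8, matching y values: 10, 13 (2 points).
  x = 11: rhs = 17, matching y values: none (0 points).
  x = 12: rhs = 0, matching y values: 0 (1 points).
  x = 13: rhs = 9, matching y values: 3, 20 (2 points).
  x = 14: rhs = 4, matching y values: 2, 21 (2 points).
  x = 15: rhs = 14, matching y values: none (0 points).
  x = 16: rhs = 22, matching y values: none (0 points).
  x = 17: rhs = 11, matching y values: none (0 points).
  x = 18: rhs = 10, matching y values: none (0 points).
  x = 19: rhs = 2, matching y values: 5, 18 (2 points).
  x = 20: rhs = 16, matching y values: 4, 19 (2 points).
  x = 21: rhs = 12, matching y values: 9, 14 (2 points).
  x = 22: rhs = 19, matching y values: none (0 points).
Total affine count: 23.
Full point count |E(F_23)| = 23 + 1 = 24.
Hasse bound: |24 − (23+1)| = |0| = 0 ≤ 2√23 ≈ 9.5917 ✓.
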